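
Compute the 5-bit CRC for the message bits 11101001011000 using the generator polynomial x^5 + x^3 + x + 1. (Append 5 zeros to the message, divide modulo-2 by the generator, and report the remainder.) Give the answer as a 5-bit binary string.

Append 5 zeros: 1110100101100000000. Divide by 101011 (XOR where the leading bit is 1):
  pos 0: 111010 XOR 101011 = 010001
  pos 1: 100010 XOR 101011 = 001001
  pos 3: 100110 XOR 101011 = 001101
  pos 5: 110111 XOR 101011 = 011100
  pos 6: 111000 XOR 101011 = 010011
  pos 7: 100110 XOR 101011 = 001101
  pos 9: 110100 XOR 101011 = 011111
  pos 10: 111110 XOR 101011 = 010101
  pos 11: 101010 XOR 101011 = 000001
Remainder (last 5 bits) = 00100. This is the CRC / FCS.

00100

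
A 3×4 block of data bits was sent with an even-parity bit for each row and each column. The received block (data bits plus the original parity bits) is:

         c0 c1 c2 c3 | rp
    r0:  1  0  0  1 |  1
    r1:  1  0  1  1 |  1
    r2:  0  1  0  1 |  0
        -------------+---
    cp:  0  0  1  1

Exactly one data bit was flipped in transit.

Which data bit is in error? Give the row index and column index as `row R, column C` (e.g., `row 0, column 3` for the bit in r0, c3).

Recompute each row's even parity and compare to rp:
  r0: data parity 0, sent rp 1 → mismatch
  r1: data parity 1, sent rp 1 → ok
  r2: data parity 0, sent rp 0 → ok
Recompute each column's even parity and compare to cp:
  c0: data parity 0, sent cp 0 → ok
  c1: data parity 1, sent cp 0 → mismatch
  c2: data parity 1, sent cp 1 → ok
  c3: data parity 1, sent cp 1 → ok
Exactly one row (r0) and one column (c1) fail → the flipped bit is at their intersection.

row 0, column 1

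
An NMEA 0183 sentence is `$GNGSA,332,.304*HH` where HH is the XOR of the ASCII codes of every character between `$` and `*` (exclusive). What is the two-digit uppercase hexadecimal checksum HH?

XOR the ASCII codes of the payload characters:
  'G' = 0x47 → acc = 0x47
  'N' = 0x4E → acc = 0x09
  'G' = 0x47 → acc = 0x4E
  'S' = 0x53 → acc = 0x1D
  'A' = 0x41 → acc = 0x5C
  ',' = 0x2C → acc = 0x70
  '3' = 0x33 → acc = 0x43
  '3' = 0x33 → acc = 0x70
  '2' = 0x32 → acc = 0x42
  ',' = 0x2C → acc = 0x6E
  '.' = 0x2E → acc = 0x40
  '3' = 0x33 → acc = 0x73
  '0' = 0x30 → acc = 0x43
  '4' = 0x34 → acc = 0x77
Checksum = 0x77.

77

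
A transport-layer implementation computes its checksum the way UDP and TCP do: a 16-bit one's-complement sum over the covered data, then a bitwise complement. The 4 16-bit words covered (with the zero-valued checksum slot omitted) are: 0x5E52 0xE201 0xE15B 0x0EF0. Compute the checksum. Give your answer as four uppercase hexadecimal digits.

One's-complement addition (fold any carry out of bit 15 back into bit 0):
  0x5E52 + 0xE201 = 0x14053 → wrap carry → 0x4054
  0x4054 + 0xE15B = 0x121AF → wrap carry → 0x21B0
  0x21B0 + 0x0EF0 = 0x030A0
One's-complement sum = 0x30A0.
Checksum = ~0x30A0 & 0xFFFF = 0xCF5F.

CF5F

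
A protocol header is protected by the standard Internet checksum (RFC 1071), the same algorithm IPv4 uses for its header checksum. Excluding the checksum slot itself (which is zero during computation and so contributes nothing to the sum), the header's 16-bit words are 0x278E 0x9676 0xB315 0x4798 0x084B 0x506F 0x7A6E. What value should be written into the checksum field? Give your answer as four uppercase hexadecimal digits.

7424

One's-complement addition (fold any carry out of bit 15 back into bit 0):
  0x278E + 0x9676 = 0x0BE04
  0xBE04 + 0xB315 = 0x17119 → wrap carry → 0x711A
  0x711A + 0x4798 = 0x0B8B2
  0xB8B2 + 0x084B = 0x0C0FD
  0xC0FD + 0x506F = 0x1116C → wrap carry → 0x116D
  0x116D + 0x7A6E = 0x08BDB
One's-complement sum = 0x8BDB.
Checksum = ~0x8BDB & 0xFFFF = 0x7424.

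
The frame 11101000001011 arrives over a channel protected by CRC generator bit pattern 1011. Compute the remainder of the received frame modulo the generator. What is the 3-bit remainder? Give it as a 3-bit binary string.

000

Modulo-2 division of 11101000001011 by 1011:
  pos 0: 1110 XOR 1011 = 0101
  pos 1: 1011 XOR 1011 = 0000
  pos 10: 1011 XOR 1011 = 0000
Remainder = 000 (zero — the frame passes the CRC check).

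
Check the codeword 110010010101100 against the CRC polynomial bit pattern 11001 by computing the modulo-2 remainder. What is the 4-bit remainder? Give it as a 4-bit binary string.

Modulo-2 division of 110010010101100 by 11001:
  pos 0: 11001 XOR 11001 = 00000
  pos 7: 10101 XOR 11001 = 01100
  pos 8: 11001 XOR 11001 = 00000
Remainder = 0000 (zero — the frame passes the CRC check).

0000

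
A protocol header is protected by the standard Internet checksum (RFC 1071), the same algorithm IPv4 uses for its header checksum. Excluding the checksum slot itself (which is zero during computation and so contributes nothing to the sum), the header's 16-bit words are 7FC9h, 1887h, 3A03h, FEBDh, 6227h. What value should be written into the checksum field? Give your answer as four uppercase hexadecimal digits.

One's-complement addition (fold any carry out of bit 15 back into bit 0):
  0x7FC9 + 0x1887 = 0x09850
  0x9850 + 0x3A03 = 0x0D253
  0xD253 + 0xFEBD = 0x1D110 → wrap carry → 0xD111
  0xD111 + 0x6227 = 0x13338 → wrap carry → 0x3339
One's-complement sum = 0x3339.
Checksum = ~0x3339 & 0xFFFF = 0xCCC6.

CCC6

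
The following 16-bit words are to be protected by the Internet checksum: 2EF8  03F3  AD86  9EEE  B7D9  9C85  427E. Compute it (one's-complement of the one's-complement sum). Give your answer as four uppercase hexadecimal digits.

One's-complement addition (fold any carry out of bit 15 back into bit 0):
  0x2EF8 + 0x03F3 = 0x032EB
  0x32EB + 0xAD86 = 0x0E071
  0xE071 + 0x9EEE = 0x17F5F → wrap carry → 0x7F60
  0x7F60 + 0xB7D9 = 0x13739 → wrap carry → 0x373A
  0x373A + 0x9C85 = 0x0D3BF
  0xD3BF + 0x427E = 0x1163D → wrap carry → 0x163E
One's-complement sum = 0x163E.
Checksum = ~0x163E & 0xFFFF = 0xE9C1.

E9C1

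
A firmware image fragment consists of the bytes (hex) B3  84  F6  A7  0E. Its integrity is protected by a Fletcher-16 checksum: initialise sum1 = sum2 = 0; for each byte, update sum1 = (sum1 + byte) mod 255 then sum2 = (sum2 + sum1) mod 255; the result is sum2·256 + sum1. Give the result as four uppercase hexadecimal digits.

Running sums (mod 255):
  after byte 0 (B3): sum1=179, sum2=179
  after byte 1 (84): sum1=56, sum2=235
  after byte 2 (F6): sum1=47, sum2=27
  after byte 3 (A7): sum1=214, sum2=241
  after byte 4 (0E): sum1=228, sum2=214
Checksum = sum2·256 + sum1 = 214·256 + 228 = 55012 = 0xD6E4.

D6E4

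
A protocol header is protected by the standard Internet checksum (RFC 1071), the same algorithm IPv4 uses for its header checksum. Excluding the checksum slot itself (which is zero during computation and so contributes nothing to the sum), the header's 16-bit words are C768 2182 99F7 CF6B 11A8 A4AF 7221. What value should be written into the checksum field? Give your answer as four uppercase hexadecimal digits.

One's-complement addition (fold any carry out of bit 15 back into bit 0):
  0xC768 + 0x2182 = 0x0E8EA
  0xE8EA + 0x99F7 = 0x182E1 → wrap carry → 0x82E2
  0x82E2 + 0xCF6B = 0x1524D → wrap carry → 0x524E
  0x524E + 0x11A8 = 0x063F6
  0x63F6 + 0xA4AF = 0x108A5 → wrap carry → 0x08A6
  0x08A6 + 0x7221 = 0x07AC7
One's-complement sum = 0x7AC7.
Checksum = ~0x7AC7 & 0xFFFF = 0x8538.

8538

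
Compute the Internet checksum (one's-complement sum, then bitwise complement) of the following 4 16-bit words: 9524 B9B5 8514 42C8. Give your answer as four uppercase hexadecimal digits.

E948

One's-complement addition (fold any carry out of bit 15 back into bit 0):
  0x9524 + 0xB9B5 = 0x14ED9 → wrap carry → 0x4EDA
  0x4EDA + 0x8514 = 0x0D3EE
  0xD3EE + 0x42C8 = 0x116B6 → wrap carry → 0x16B7
One's-complement sum = 0x16B7.
Checksum = ~0x16B7 & 0xFFFF = 0xE948.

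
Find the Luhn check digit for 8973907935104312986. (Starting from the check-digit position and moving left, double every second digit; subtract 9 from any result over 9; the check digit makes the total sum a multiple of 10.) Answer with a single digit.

5

Partial digits right→left: 6 8 9 2 1 3 4 0 1 5 3 9 7 0 9 3 7 9 8
Double every second digit counting from the check-digit position (so the 1st, 3rd, 5th, ... of the partial from the right).
  doubled (with −9 where >9): 3 9 2 8 2 6 5 9 5 7 → sum 56
  kept as-is: 8 2 3 0 5 9 0 3 9 → sum 39
Total = 56 + 39 = 95.
Check digit = (10 − (95 mod 10)) mod 10 = 5.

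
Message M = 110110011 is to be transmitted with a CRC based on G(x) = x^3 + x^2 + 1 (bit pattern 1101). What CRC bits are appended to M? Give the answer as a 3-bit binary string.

Append 3 zeros: 110110011000. Divide by 1101 (XOR where the leading bit is 1):
  pos 0: 1101 XOR 1101 = 0000
  pos 4: 1001 XOR 1101 = 0100
  pos 5: 1001 XOR 1101 = 0100
  pos 6: 1000 XOR 1101 = 0101
  pos 7: 1010 XOR 1101 = 0111
  pos 8: 1110 XOR 1101 = 0011
Remainder (last 3 bits) = 011. This is the CRC / FCS.

011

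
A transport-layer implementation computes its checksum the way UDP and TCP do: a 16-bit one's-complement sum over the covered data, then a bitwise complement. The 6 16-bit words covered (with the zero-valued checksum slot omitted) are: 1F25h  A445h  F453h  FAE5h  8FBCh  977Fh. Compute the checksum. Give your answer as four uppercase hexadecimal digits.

One's-complement addition (fold any carry out of bit 15 back into bit 0):
  0x1F25 + 0xA445 = 0x0C36A
  0xC36A + 0xF453 = 0x1B7BD → wrap carry → 0xB7BE
  0xB7BE + 0xFAE5 = 0x1B2A3 → wrap carry → 0xB2A4
  0xB2A4 + 0x8FBC = 0x14260 → wrap carry → 0x4261
  0x4261 + 0x977F = 0x0D9E0
One's-complement sum = 0xD9E0.
Checksum = ~0xD9E0 & 0xFFFF = 0x261F.

261F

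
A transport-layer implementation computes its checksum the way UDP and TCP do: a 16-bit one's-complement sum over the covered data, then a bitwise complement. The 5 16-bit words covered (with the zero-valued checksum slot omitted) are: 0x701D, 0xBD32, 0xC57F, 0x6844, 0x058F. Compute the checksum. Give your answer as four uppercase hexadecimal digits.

One's-complement addition (fold any carry out of bit 15 back into bit 0):
  0x701D + 0xBD32 = 0x12D4F → wrap carry → 0x2D50
  0x2D50 + 0xC57F = 0x0F2CF
  0xF2CF + 0x6844 = 0x15B13 → wrap carry → 0x5B14
  0x5B14 + 0x058F = 0x060A3
One's-complement sum = 0x60A3.
Checksum = ~0x60A3 & 0xFFFF = 0x9F5C.

9F5C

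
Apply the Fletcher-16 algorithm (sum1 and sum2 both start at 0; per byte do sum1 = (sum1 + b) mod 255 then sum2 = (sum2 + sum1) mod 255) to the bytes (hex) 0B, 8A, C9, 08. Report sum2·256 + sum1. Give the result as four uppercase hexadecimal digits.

6767

Running sums (mod 255):
  after byte 0 (0B): sum1=11, sum2=11
  after byte 1 (8A): sum1=149, sum2=160
  after byte 2 (C9): sum1=95, sum2=0
  after byte 3 (08): sum1=103, sum2=103
Checksum = sum2·256 + sum1 = 103·256 + 103 = 26471 = 0x6767.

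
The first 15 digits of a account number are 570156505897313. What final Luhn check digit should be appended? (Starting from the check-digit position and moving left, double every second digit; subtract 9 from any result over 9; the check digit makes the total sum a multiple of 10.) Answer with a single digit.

5

Partial digits right→left: 3 1 3 7 9 8 5 0 5 6 5 1 0 7 5
Double every second digit counting from the check-digit position (so the 1st, 3rd, 5th, ... of the partial from the right).
  doubled (with −9 where >9): 6 6 9 1 1 1 0 1 → sum 25
  kept as-is: 1 7 8 0 6 1 7 → sum 30
Total = 25 + 30 = 55.
Check digit = (10 − (55 mod 10)) mod 10 = 5.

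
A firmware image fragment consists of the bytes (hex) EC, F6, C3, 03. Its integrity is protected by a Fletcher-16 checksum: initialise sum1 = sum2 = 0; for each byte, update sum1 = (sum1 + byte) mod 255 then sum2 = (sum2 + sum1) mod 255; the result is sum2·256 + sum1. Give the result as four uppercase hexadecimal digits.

23AA

Running sums (mod 255):
  after byte 0 (EC): sum1=236, sum2=236
  after byte 1 (F6): sum1=227, sum2=208
  after byte 2 (C3): sum1=167, sum2=120
  after byte 3 (03): sum1=170, sum2=35
Checksum = sum2·256 + sum1 = 35·256 + 170 = 9130 = 0x23AA.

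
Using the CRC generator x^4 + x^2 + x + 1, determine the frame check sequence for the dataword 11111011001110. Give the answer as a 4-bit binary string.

Append 4 zeros: 111110110011100000. Divide by 10111 (XOR where the leading bit is 1):
  pos 0: 11111 XOR 10111 = 01000
  pos 1: 10000 XOR 10111 = 00111
  pos 3: 11111 XOR 10111 = 01000
  pos 4: 10000 XOR 10111 = 00111
  pos 6: 11101 XOR 10111 = 01010
  pos 7: 10101 XOR 10111 = 00010
  pos 10: 10100 XOR 10111 = 00011
  pos 13: 11000 XOR 10111 = 01111
Remainder (last 4 bits) = 1111. This is the CRC / FCS.

1111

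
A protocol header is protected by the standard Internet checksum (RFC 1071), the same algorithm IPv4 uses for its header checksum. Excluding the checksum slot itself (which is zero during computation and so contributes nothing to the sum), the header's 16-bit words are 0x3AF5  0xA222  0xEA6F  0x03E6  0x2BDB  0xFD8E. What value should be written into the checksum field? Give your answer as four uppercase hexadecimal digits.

0B28

One's-complement addition (fold any carry out of bit 15 back into bit 0):
  0x3AF5 + 0xA222 = 0x0DD17
  0xDD17 + 0xEA6F = 0x1C786 → wrap carry → 0xC787
  0xC787 + 0x03E6 = 0x0CB6D
  0xCB6D + 0x2BDB = 0x0F748
  0xF748 + 0xFD8E = 0x1F4D6 → wrap carry → 0xF4D7
One's-complement sum = 0xF4D7.
Checksum = ~0xF4D7 & 0xFFFF = 0x0B28.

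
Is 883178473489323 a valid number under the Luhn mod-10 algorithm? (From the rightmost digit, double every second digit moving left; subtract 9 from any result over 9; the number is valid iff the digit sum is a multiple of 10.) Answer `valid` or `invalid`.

invalid

From the right, keep odd positions and double even positions (subtract 9 from any doubled value over 9):
  doubled (positions 2,4,...): 4 9 8 5 7 2 7 → sum 42
  kept (positions 1,3,...): 3 3 8 3 4 7 3 8 → sum 39
Total = 81.
81 mod 10 = 1, so the number is invalid.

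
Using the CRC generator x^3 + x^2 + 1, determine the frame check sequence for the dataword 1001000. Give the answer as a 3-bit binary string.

010

Append 3 zeros: 1001000000. Divide by 1101 (XOR where the leading bit is 1):
  pos 0: 1001 XOR 1101 = 0100
  pos 1: 1000 XOR 1101 = 0101
  pos 2: 1010 XOR 1101 = 0111
  pos 3: 1110 XOR 1101 = 0011
  pos 5: 1100 XOR 1101 = 0001
Remainder (last 3 bits) = 010. This is the CRC / FCS.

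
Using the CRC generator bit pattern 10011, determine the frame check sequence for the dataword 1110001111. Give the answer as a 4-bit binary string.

Append 4 zeros: 11100011110000. Divide by 10011 (XOR where the leading bit is 1):
  pos 0: 11100 XOR 10011 = 01111
  pos 1: 11110 XOR 10011 = 01101
  pos 2: 11011 XOR 10011 = 01000
  pos 3: 10001 XOR 10011 = 00010
  pos 6: 10110 XOR 10011 = 00101
  pos 8: 10100 XOR 10011 = 00111
Remainder (last 4 bits) = 1110. This is the CRC / FCS.

1110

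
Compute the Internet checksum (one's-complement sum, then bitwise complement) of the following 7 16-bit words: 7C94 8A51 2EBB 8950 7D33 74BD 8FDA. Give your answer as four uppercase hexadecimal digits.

BF42

One's-complement addition (fold any carry out of bit 15 back into bit 0):
  0x7C94 + 0x8A51 = 0x106E5 → wrap carry → 0x06E6
  0x06E6 + 0x2EBB = 0x035A1
  0x35A1 + 0x8950 = 0x0BEF1
  0xBEF1 + 0x7D33 = 0x13C24 → wrap carry → 0x3C25
  0x3C25 + 0x74BD = 0x0B0E2
  0xB0E2 + 0x8FDA = 0x140BC → wrap carry → 0x40BD
One's-complement sum = 0x40BD.
Checksum = ~0x40BD & 0xFFFF = 0xBF42.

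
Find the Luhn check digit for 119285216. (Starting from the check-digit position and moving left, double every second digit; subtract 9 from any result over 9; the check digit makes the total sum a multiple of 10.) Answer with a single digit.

6

Partial digits right→left: 6 1 2 5 8 2 9 1 1
Double every second digit counting from the check-digit position (so the 1st, 3rd, 5th, ... of the partial from the right).
  doubled (with −9 where >9): 3 4 7 9 2 → sum 25
  kept as-is: 1 5 2 1 → sum 9
Total = 25 + 9 = 34.
Check digit = (10 − (34 mod 10)) mod 10 = 6.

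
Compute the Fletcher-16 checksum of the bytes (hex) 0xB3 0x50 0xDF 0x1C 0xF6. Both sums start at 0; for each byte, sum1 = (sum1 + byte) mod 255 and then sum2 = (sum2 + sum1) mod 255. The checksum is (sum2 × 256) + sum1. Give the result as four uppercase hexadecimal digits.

Running sums (mod 255):
  after byte 0 (0xB3): sum1=179, sum2=179
  after byte 1 (0x50): sum1=4, sum2=183
  after byte 2 (0xDF): sum1=227, sum2=155
  after byte 3 (0x1C): sum1=0, sum2=155
  after byte 4 (0xF6): sum1=246, sum2=146
Checksum = sum2·256 + sum1 = 146·256 + 246 = 37622 = 0x92F6.

92F6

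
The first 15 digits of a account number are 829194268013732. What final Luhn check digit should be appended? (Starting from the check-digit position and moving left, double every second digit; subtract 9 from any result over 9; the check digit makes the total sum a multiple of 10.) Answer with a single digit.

Partial digits right→left: 2 3 7 3 1 0 8 6 2 4 9 1 9 2 8
Double every second digit counting from the check-digit position (so the 1st, 3rd, 5th, ... of the partial from the right).
  doubled (with −9 where >9): 4 5 2 7 4 9 9 7 → sum 47
  kept as-is: 3 3 0 6 4 1 2 → sum 19
Total = 47 + 19 = 66.
Check digit = (10 − (66 mod 10)) mod 10 = 4.

4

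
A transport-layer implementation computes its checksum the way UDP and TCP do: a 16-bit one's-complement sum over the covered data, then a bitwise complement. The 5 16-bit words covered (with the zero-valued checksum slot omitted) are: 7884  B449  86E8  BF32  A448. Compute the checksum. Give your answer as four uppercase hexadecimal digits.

One's-complement addition (fold any carry out of bit 15 back into bit 0):
  0x7884 + 0xB449 = 0x12CCD → wrap carry → 0x2CCE
  0x2CCE + 0x86E8 = 0x0B3B6
  0xB3B6 + 0xBF32 = 0x172E8 → wrap carry → 0x72E9
  0x72E9 + 0xA448 = 0x11731 → wrap carry → 0x1732
One's-complement sum = 0x1732.
Checksum = ~0x1732 & 0xFFFF = 0xE8CD.

E8CD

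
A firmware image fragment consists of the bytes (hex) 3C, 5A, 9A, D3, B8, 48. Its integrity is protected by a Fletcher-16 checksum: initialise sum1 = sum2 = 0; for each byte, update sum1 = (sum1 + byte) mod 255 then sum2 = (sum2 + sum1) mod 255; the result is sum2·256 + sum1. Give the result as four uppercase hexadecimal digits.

Running sums (mod 255):
  after byte 0 (3C): sum1=60, sum2=60
  after byte 1 (5A): sum1=150, sum2=210
  after byte 2 (9A): sum1=49, sum2=4
  after byte 3 (D3): sum1=5, sum2=9
  after byte 4 (B8): sum1=189, sum2=198
  after byte 5 (48): sum1=6, sum2=204
Checksum = sum2·256 + sum1 = 204·256 + 6 = 52230 = 0xCC06.

CC06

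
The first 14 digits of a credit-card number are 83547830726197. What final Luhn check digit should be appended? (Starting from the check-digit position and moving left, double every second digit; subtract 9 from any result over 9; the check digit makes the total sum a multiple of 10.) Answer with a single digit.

3

Partial digits right→left: 7 9 1 6 2 7 0 3 8 7 4 5 3 8
Double every second digit counting from the check-digit position (so the 1st, 3rd, 5th, ... of the partial from the right).
  doubled (with −9 where >9): 5 2 4 0 7 8 6 → sum 32
  kept as-is: 9 6 7 3 7 5 8 → sum 45
Total = 32 + 45 = 77.
Check digit = (10 − (77 mod 10)) mod 10 = 3.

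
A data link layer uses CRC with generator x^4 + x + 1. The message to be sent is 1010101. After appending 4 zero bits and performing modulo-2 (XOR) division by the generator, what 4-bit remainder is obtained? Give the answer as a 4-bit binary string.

Append 4 zeros: 10101010000. Divide by 10011 (XOR where the leading bit is 1):
  pos 0: 10101 XOR 10011 = 00110
  pos 2: 11001 XOR 10011 = 01010
  pos 3: 10100 XOR 10011 = 00111
  pos 5: 11100 XOR 10011 = 01111
  pos 6: 11110 XOR 10011 = 01101
Remainder (last 4 bits) = 1101. This is the CRC / FCS.

1101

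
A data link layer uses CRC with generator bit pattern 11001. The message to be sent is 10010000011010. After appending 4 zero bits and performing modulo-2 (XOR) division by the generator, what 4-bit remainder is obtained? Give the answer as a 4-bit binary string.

Append 4 zeros: 100100000110100000. Divide by 11001 (XOR where the leading bit is 1):
  pos 0: 10010 XOR 11001 = 01011
  pos 1: 10110 XOR 11001 = 01111
  pos 2: 11110 XOR 11001 = 00111
  pos 4: 11100 XOR 11001 = 00101
  pos 6: 10111 XOR 11001 = 01110
  pos 7: 11100 XOR 11001 = 00101
  pos 9: 10110 XOR 11001 = 01111
  pos 10: 11110 XOR 11001 = 00111
  pos 12: 11100 XOR 11001 = 00101
Remainder (last 4 bits) = 1010. This is the CRC / FCS.

1010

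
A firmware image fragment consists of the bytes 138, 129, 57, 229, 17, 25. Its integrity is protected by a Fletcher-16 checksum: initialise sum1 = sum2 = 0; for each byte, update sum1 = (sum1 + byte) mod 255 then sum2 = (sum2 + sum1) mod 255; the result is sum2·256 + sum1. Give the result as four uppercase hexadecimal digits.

9855

Running sums (mod 255):
  after byte 0 (138): sum1=138, sum2=138
  after byte 1 (129): sum1=12, sum2=150
  after byte 2 (57): sum1=69, sum2=219
  after byte 3 (229): sum1=43, sum2=7
  after byte 4 (17): sum1=60, sum2=67
  after byte 5 (25): sum1=85, sum2=152
Checksum = sum2·256 + sum1 = 152·256 + 85 = 38997 = 0x9855.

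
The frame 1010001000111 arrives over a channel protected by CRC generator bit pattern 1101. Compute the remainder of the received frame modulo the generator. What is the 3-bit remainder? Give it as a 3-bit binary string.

Modulo-2 division of 1010001000111 by 1101:
  pos 0: 1010 XOR 1101 = 0111
  pos 1: 1110 XOR 1101 = 0011
  pos 3: 1101 XOR 1101 = 0000
Remainder = 111 (nonzero — an error is detected).

111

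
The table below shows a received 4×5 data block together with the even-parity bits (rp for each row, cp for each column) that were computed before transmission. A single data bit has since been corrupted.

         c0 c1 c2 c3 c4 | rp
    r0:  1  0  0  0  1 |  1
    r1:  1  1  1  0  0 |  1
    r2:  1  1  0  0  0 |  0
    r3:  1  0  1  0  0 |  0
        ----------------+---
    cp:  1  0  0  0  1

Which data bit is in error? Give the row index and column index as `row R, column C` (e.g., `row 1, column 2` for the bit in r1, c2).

row 0, column 0

Recompute each row's even parity and compare to rp:
  r0: data parity 0, sent rp 1 → mismatch
  r1: data parity 1, sent rp 1 → ok
  r2: data parity 0, sent rp 0 → ok
  r3: data parity 0, sent rp 0 → ok
Recompute each column's even parity and compare to cp:
  c0: data parity 0, sent cp 1 → mismatch
  c1: data parity 0, sent cp 0 → ok
  c2: data parity 0, sent cp 0 → ok
  c3: data parity 0, sent cp 0 → ok
  c4: data parity 1, sent cp 1 → ok
Exactly one row (r0) and one column (c0) fail → the flipped bit is at their intersection.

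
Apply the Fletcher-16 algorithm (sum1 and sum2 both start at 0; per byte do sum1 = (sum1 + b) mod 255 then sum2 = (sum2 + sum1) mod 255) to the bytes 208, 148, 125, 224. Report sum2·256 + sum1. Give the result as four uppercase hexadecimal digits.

Running sums (mod 255):
  after byte 0 (208): sum1=208, sum2=208
  after byte 1 (148): sum1=101, sum2=54
  after byte 2 (125): sum1=226, sum2=25
  after byte 3 (224): sum1=195, sum2=220
Checksum = sum2·256 + sum1 = 220·256 + 195 = 56515 = 0xDCC3.

DCC3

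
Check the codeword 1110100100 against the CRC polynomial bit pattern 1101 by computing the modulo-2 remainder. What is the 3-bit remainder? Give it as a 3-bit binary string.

000

Modulo-2 division of 1110100100 by 1101:
  pos 0: 1110 XOR 1101 = 0011
  pos 2: 1110 XOR 1101 = 0011
  pos 4: 1101 XOR 1101 = 0000
Remainder = 000 (zero — the frame passes the CRC check).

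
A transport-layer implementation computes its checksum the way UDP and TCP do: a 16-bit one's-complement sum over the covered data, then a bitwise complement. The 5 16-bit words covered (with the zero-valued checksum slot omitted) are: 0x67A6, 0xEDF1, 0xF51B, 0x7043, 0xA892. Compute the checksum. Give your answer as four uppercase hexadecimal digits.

One's-complement addition (fold any carry out of bit 15 back into bit 0):
  0x67A6 + 0xEDF1 = 0x15597 → wrap carry → 0x5598
  0x5598 + 0xF51B = 0x14AB3 → wrap carry → 0x4AB4
  0x4AB4 + 0x7043 = 0x0BAF7
  0xBAF7 + 0xA892 = 0x16389 → wrap carry → 0x638A
One's-complement sum = 0x638A.
Checksum = ~0x638A & 0xFFFF = 0x9C75.

9C75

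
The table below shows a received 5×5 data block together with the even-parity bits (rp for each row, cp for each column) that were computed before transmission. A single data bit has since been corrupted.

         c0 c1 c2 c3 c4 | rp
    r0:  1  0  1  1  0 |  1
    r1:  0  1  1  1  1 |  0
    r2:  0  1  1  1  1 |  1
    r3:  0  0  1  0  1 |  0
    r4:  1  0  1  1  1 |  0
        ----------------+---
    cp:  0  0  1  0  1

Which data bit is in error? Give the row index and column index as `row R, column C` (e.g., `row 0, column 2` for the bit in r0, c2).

row 2, column 4

Recompute each row's even parity and compare to rp:
  r0: data parity 1, sent rp 1 → ok
  r1: data parity 0, sent rp 0 → ok
  r2: data parity 0, sent rp 1 → mismatch
  r3: data parity 0, sent rp 0 → ok
  r4: data parity 0, sent rp 0 → ok
Recompute each column's even parity and compare to cp:
  c0: data parity 0, sent cp 0 → ok
  c1: data parity 0, sent cp 0 → ok
  c2: data parity 1, sent cp 1 → ok
  c3: data parity 0, sent cp 0 → ok
  c4: data parity 0, sent cp 1 → mismatch
Exactly one row (r2) and one column (c4) fail → the flipped bit is at their intersection.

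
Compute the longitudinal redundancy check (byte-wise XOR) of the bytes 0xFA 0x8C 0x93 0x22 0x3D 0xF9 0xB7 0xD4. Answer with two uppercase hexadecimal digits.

XOR the bytes together:
  start with 0xFA
  0xFA ⊕ 0x8C = 0x76
  0x76 ⊕ 0x93 = 0xE5
  0xE5 ⊕ 0x22 = 0xC7
  0xC7 ⊕ 0x3D = 0xFA
  0xFA ⊕ 0xF9 = 0x03
  0x03 ⊕ 0xB7 = 0xB4
  0xB4 ⊕ 0xD4 = 0x60

60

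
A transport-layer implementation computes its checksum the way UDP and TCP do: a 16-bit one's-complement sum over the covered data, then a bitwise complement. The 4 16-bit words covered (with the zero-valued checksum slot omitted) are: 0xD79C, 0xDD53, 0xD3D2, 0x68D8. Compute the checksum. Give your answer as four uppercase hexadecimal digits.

One's-complement addition (fold any carry out of bit 15 back into bit 0):
  0xD79C + 0xDD53 = 0x1B4EF → wrap carry → 0xB4F0
  0xB4F0 + 0xD3D2 = 0x188C2 → wrap carry → 0x88C3
  0x88C3 + 0x68D8 = 0x0F19B
One's-complement sum = 0xF19B.
Checksum = ~0xF19B & 0xFFFF = 0x0E64.

0E64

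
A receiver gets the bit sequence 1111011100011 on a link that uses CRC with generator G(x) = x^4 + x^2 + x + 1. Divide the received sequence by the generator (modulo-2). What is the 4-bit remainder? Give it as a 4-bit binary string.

Modulo-2 division of 1111011100011 by 10111:
  pos 0: 11110 XOR 10111 = 01001
  pos 1: 10011 XOR 10111 = 00100
  pos 3: 10011 XOR 10111 = 00100
  pos 5: 10000 XOR 10111 = 00111
  pos 7: 11101 XOR 10111 = 01010
  pos 8: 10101 XOR 10111 = 00010
Remainder = 0010 (nonzero — an error is detected).

0010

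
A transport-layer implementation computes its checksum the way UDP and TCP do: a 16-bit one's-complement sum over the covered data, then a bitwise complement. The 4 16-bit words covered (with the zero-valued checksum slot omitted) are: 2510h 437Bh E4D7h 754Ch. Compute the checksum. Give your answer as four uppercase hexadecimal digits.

3D50

One's-complement addition (fold any carry out of bit 15 back into bit 0):
  0x2510 + 0x437B = 0x0688B
  0x688B + 0xE4D7 = 0x14D62 → wrap carry → 0x4D63
  0x4D63 + 0x754C = 0x0C2AF
One's-complement sum = 0xC2AF.
Checksum = ~0xC2AF & 0xFFFF = 0x3D50.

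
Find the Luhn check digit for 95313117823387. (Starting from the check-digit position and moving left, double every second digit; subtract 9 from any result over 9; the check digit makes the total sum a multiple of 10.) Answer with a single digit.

0

Partial digits right→left: 7 8 3 3 2 8 7 1 1 3 1 3 5 9
Double every second digit counting from the check-digit position (so the 1st, 3rd, 5th, ... of the partial from the right).
  doubled (with −9 where >9): 5 6 4 5 2 2 1 → sum 25
  kept as-is: 8 3 8 1 3 3 9 → sum 35
Total = 25 + 35 = 60.
Check digit = (10 − (60 mod 10)) mod 10 = 0.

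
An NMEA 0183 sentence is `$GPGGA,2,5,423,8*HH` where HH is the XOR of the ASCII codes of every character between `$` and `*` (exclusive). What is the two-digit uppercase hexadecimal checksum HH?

5C

XOR the ASCII codes of the payload characters:
  'G' = 0x47 → acc = 0x47
  'P' = 0x50 → acc = 0x17
  'G' = 0x47 → acc = 0x50
  'G' = 0x47 → acc = 0x17
  'A' = 0x41 → acc = 0x56
  ',' = 0x2C → acc = 0x7A
  '2' = 0x32 → acc = 0x48
  ',' = 0x2C → acc = 0x64
  '5' = 0x35 → acc = 0x51
  ',' = 0x2C → acc = 0x7D
  '4' = 0x34 → acc = 0x49
  '2' = 0x32 → acc = 0x7B
  '3' = 0x33 → acc = 0x48
  ',' = 0x2C → acc = 0x64
  '8' = 0x38 → acc = 0x5C
Checksum = 0x5C.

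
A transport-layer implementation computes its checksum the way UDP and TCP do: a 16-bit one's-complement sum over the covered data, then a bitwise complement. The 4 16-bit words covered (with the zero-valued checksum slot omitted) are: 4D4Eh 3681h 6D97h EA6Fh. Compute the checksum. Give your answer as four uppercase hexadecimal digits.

2429

One's-complement addition (fold any carry out of bit 15 back into bit 0):
  0x4D4E + 0x3681 = 0x083CF
  0x83CF + 0x6D97 = 0x0F166
  0xF166 + 0xEA6F = 0x1DBD5 → wrap carry → 0xDBD6
One's-complement sum = 0xDBD6.
Checksum = ~0xDBD6 & 0xFFFF = 0x2429.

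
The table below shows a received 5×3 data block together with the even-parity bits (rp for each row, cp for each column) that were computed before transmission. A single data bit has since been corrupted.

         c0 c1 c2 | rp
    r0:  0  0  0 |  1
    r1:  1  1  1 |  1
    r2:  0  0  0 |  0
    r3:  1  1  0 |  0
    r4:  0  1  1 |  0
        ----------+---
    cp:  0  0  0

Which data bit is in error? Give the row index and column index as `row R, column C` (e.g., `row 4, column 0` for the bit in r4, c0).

row 0, column 1

Recompute each row's even parity and compare to rp:
  r0: data parity 0, sent rp 1 → mismatch
  r1: data parity 1, sent rp 1 → ok
  r2: data parity 0, sent rp 0 → ok
  r3: data parity 0, sent rp 0 → ok
  r4: data parity 0, sent rp 0 → ok
Recompute each column's even parity and compare to cp:
  c0: data parity 0, sent cp 0 → ok
  c1: data parity 1, sent cp 0 → mismatch
  c2: data parity 0, sent cp 0 → ok
Exactly one row (r0) and one column (c1) fail → the flipped bit is at their intersection.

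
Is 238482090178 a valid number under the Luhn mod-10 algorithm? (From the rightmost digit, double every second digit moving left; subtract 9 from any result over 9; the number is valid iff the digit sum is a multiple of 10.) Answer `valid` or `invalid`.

valid

From the right, keep odd positions and double even positions (subtract 9 from any doubled value over 9):
  doubled (positions 2,4,...): 5 0 0 7 7 4 → sum 23
  kept (positions 1,3,...): 8 1 9 2 4 3 → sum 27
Total = 50.
50 mod 10 = 0, so the number is valid.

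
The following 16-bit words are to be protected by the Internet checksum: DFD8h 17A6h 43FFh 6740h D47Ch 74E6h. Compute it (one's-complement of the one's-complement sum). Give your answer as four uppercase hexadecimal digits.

13DE

One's-complement addition (fold any carry out of bit 15 back into bit 0):
  0xDFD8 + 0x17A6 = 0x0F77E
  0xF77E + 0x43FF = 0x13B7D → wrap carry → 0x3B7E
  0x3B7E + 0x6740 = 0x0A2BE
  0xA2BE + 0xD47C = 0x1773A → wrap carry → 0x773B
  0x773B + 0x74E6 = 0x0EC21
One's-complement sum = 0xEC21.
Checksum = ~0xEC21 & 0xFFFF = 0x13DE.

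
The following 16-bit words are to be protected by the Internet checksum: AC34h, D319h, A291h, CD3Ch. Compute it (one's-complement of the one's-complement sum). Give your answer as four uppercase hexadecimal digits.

10E3

One's-complement addition (fold any carry out of bit 15 back into bit 0):
  0xAC34 + 0xD319 = 0x17F4D → wrap carry → 0x7F4E
  0x7F4E + 0xA291 = 0x121DF → wrap carry → 0x21E0
  0x21E0 + 0xCD3C = 0x0EF1C
One's-complement sum = 0xEF1C.
Checksum = ~0xEF1C & 0xFFFF = 0x10E3.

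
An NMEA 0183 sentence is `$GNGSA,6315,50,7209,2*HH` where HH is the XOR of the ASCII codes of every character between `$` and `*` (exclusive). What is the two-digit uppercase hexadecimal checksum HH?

XOR the ASCII codes of the payload characters:
  'G' = 0x47 → acc = 0x47
  'N' = 0x4E → acc = 0x09
  'G' = 0x47 → acc = 0x4E
  'S' = 0x53 → acc = 0x1D
  'A' = 0x41 → acc = 0x5C
  ',' = 0x2C → acc = 0x70
  '6' = 0x36 → acc = 0x46
  '3' = 0x33 → acc = 0x75
  '1' = 0x31 → acc = 0x44
  '5' = 0x35 → acc = 0x71
  ',' = 0x2C → acc = 0x5D
  '5' = 0x35 → acc = 0x68
  '0' = 0x30 → acc = 0x58
  ',' = 0x2C → acc = 0x74
  '7' = 0x37 → acc = 0x43
  '2' = 0x32 → acc = 0x71
  '0' = 0x30 → acc = 0x41
  '9' = 0x39 → acc = 0x78
  ',' = 0x2C → acc = 0x54
  '2' = 0x32 → acc = 0x66
Checksum = 0x66.

66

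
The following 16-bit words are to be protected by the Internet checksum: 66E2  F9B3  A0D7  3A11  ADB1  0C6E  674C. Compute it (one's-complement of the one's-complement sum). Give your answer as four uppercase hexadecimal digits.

One's-complement addition (fold any carry out of bit 15 back into bit 0):
  0x66E2 + 0xF9B3 = 0x16095 → wrap carry → 0x6096
  0x6096 + 0xA0D7 = 0x1016D → wrap carry → 0x016E
  0x016E + 0x3A11 = 0x03B7F
  0x3B7F + 0xADB1 = 0x0E930
  0xE930 + 0x0C6E = 0x0F59E
  0xF59E + 0x674C = 0x15CEA → wrap carry → 0x5CEB
One's-complement sum = 0x5CEB.
Checksum = ~0x5CEB & 0xFFFF = 0xA314.

A314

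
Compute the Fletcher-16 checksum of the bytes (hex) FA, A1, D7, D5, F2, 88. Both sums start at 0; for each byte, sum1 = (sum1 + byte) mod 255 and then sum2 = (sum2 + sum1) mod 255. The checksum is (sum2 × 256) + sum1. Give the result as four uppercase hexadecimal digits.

59C5

Running sums (mod 255):
  after byte 0 (FA): sum1=250, sum2=250
  after byte 1 (A1): sum1=156, sum2=151
  after byte 2 (D7): sum1=116, sum2=12
  after byte 3 (D5): sum1=74, sum2=86
  after byte 4 (F2): sum1=61, sum2=147
  after byte 5 (88): sum1=197, sum2=89
Checksum = sum2·256 + sum1 = 89·256 + 197 = 22981 = 0x59C5.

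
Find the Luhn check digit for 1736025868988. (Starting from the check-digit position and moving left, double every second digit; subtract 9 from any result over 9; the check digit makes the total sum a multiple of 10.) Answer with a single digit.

3

Partial digits right→left: 8 8 9 8 6 8 5 2 0 6 3 7 1
Double every second digit counting from the check-digit position (so the 1st, 3rd, 5th, ... of the partial from the right).
  doubled (with −9 where >9): 7 9 3 1 0 6 2 → sum 28
  kept as-is: 8 8 8 2 6 7 → sum 39
Total = 28 + 39 = 67.
Check digit = (10 − (67 mod 10)) mod 10 = 3.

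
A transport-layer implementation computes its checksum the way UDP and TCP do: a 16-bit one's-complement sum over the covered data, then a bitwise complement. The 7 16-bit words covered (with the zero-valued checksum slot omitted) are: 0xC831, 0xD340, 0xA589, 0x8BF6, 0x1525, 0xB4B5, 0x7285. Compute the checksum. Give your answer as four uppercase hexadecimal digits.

F6AC

One's-complement addition (fold any carry out of bit 15 back into bit 0):
  0xC831 + 0xD340 = 0x19B71 → wrap carry → 0x9B72
  0x9B72 + 0xA589 = 0x140FB → wrap carry → 0x40FC
  0x40FC + 0x8BF6 = 0x0CCF2
  0xCCF2 + 0x1525 = 0x0E217
  0xE217 + 0xB4B5 = 0x196CC → wrap carry → 0x96CD
  0x96CD + 0x7285 = 0x10952 → wrap carry → 0x0953
One's-complement sum = 0x0953.
Checksum = ~0x0953 & 0xFFFF = 0xF6AC.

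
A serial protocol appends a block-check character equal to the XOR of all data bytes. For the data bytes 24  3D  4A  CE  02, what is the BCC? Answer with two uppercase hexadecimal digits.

XOR the bytes together:
  start with 0x24
  0x24 ⊕ 0x3D = 0x19
  0x19 ⊕ 0x4A = 0x53
  0x53 ⊕ 0xCE = 0x9D
  0x9D ⊕ 0x02 = 0x9F

9F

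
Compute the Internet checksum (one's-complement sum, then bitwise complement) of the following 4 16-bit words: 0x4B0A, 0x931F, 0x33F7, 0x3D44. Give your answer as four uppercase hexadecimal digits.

B09A

One's-complement addition (fold any carry out of bit 15 back into bit 0):
  0x4B0A + 0x931F = 0x0DE29
  0xDE29 + 0x33F7 = 0x11220 → wrap carry → 0x1221
  0x1221 + 0x3D44 = 0x04F65
One's-complement sum = 0x4F65.
Checksum = ~0x4F65 & 0xFFFF = 0xB09A.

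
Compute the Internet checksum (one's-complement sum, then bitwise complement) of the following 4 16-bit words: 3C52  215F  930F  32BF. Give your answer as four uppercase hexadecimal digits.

DC7F

One's-complement addition (fold any carry out of bit 15 back into bit 0):
  0x3C52 + 0x215F = 0x05DB1
  0x5DB1 + 0x930F = 0x0F0C0
  0xF0C0 + 0x32BF = 0x1237F → wrap carry → 0x2380
One's-complement sum = 0x2380.
Checksum = ~0x2380 & 0xFFFF = 0xDC7F.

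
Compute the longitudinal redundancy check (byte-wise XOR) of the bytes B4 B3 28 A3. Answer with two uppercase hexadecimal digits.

XOR the bytes together:
  start with 0xB4
  0xB4 ⊕ 0xB3 = 0x07
  0x07 ⊕ 0x28 = 0x2F
  0x2F ⊕ 0xA3 = 0x8C

8C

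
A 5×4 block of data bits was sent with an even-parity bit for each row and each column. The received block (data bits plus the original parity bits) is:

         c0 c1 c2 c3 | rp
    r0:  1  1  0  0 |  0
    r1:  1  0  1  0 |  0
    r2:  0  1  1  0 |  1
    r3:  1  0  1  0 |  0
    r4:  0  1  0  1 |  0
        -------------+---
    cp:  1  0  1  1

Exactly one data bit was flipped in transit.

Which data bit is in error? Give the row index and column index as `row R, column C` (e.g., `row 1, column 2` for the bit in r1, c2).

Recompute each row's even parity and compare to rp:
  r0: data parity 0, sent rp 0 → ok
  r1: data parity 0, sent rp 0 → ok
  r2: data parity 0, sent rp 1 → mismatch
  r3: data parity 0, sent rp 0 → ok
  r4: data parity 0, sent rp 0 → ok
Recompute each column's even parity and compare to cp:
  c0: data parity 1, sent cp 1 → ok
  c1: data parity 1, sent cp 0 → mismatch
  c2: data parity 1, sent cp 1 → ok
  c3: data parity 1, sent cp 1 → ok
Exactly one row (r2) and one column (c1) fail → the flipped bit is at their intersection.

row 2, column 1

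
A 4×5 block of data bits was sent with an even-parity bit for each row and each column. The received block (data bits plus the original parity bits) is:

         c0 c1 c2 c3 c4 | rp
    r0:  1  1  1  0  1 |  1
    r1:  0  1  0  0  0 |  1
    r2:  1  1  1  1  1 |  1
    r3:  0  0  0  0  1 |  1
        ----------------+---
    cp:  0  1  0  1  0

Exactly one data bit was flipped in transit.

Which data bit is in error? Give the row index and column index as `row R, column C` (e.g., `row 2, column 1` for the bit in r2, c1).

Recompute each row's even parity and compare to rp:
  r0: data parity 0, sent rp 1 → mismatch
  r1: data parity 1, sent rp 1 → ok
  r2: data parity 1, sent rp 1 → ok
  r3: data parity 1, sent rp 1 → ok
Recompute each column's even parity and compare to cp:
  c0: data parity 0, sent cp 0 → ok
  c1: data parity 1, sent cp 1 → ok
  c2: data parity 0, sent cp 0 → ok
  c3: data parity 1, sent cp 1 → ok
  c4: data parity 1, sent cp 0 → mismatch
Exactly one row (r0) and one column (c4) fail → the flipped bit is at their intersection.

row 0, column 4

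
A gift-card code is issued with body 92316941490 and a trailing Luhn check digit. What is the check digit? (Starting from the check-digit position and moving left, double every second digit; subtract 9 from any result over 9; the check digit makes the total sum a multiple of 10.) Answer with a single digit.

Partial digits right→left: 0 9 4 1 4 9 6 1 3 2 9
Double every second digit counting from the check-digit position (so the 1st, 3rd, 5th, ... of the partial from the right).
  doubled (with −9 where >9): 0 8 8 3 6 9 → sum 34
  kept as-is: 9 1 9 1 2 → sum 22
Total = 34 + 22 = 56.
Check digit = (10 − (56 mod 10)) mod 10 = 4.

4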